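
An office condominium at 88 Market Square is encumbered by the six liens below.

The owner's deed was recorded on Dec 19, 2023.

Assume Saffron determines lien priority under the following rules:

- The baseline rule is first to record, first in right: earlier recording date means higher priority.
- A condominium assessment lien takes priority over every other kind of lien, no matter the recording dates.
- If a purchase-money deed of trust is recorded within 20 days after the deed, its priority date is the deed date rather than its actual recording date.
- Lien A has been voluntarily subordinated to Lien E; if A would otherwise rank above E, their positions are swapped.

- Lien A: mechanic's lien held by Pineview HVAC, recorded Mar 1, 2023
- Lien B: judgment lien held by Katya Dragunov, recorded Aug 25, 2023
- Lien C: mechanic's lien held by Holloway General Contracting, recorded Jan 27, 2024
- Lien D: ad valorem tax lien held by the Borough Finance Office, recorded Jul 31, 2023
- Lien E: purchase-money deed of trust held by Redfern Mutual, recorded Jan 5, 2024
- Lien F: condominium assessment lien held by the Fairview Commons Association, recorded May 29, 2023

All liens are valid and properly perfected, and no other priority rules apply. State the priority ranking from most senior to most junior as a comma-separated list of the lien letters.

F, E, D, B, A, C

Effective dates after the stated exceptions: E was recorded within the 20-day window, so its effective date is the deed date Dec 19, 2023.
F is a condominium assessment lien and takes priority over every other lien.
The other liens, earliest effective date first: A (Mar 1, 2023), D (Jul 31, 2023), B (Aug 25, 2023), E (Dec 19, 2023), C (Jan 27, 2024).
Because A would otherwise rank above E, the subordination swaps them.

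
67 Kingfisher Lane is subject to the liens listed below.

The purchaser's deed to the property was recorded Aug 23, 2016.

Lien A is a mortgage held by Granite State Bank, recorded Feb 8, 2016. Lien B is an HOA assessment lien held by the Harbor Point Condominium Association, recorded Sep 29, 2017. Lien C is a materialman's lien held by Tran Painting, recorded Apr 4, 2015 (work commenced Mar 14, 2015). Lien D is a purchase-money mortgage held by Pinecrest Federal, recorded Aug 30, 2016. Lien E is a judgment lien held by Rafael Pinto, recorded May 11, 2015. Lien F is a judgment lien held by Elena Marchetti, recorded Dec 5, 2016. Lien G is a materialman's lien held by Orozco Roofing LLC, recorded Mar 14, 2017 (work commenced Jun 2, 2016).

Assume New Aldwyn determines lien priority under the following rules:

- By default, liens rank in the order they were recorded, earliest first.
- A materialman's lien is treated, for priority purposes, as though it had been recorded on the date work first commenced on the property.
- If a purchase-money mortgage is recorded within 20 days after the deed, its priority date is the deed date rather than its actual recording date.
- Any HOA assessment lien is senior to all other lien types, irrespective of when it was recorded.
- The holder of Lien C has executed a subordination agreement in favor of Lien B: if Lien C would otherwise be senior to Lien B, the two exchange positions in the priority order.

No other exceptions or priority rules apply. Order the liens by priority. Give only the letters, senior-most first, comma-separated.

First, effective dates: C is treated as recorded Mar 14, 2015, the work-commencement date; D was recorded within the 20-day window, so its effective date is the deed date Aug 23, 2016; G's effective date is Jun 2, 2016, when work began.
B is an HOA assessment lien and takes priority over every other lien.
Ordering the rest by effective date: C (Mar 14, 2015), E (May 11, 2015), A (Feb 8, 2016), G (Jun 2, 2016), D (Aug 23, 2016), F (Dec 5, 2016).
Since C is not senior to B, the subordination leaves the order unchanged.

B, C, E, A, G, D, F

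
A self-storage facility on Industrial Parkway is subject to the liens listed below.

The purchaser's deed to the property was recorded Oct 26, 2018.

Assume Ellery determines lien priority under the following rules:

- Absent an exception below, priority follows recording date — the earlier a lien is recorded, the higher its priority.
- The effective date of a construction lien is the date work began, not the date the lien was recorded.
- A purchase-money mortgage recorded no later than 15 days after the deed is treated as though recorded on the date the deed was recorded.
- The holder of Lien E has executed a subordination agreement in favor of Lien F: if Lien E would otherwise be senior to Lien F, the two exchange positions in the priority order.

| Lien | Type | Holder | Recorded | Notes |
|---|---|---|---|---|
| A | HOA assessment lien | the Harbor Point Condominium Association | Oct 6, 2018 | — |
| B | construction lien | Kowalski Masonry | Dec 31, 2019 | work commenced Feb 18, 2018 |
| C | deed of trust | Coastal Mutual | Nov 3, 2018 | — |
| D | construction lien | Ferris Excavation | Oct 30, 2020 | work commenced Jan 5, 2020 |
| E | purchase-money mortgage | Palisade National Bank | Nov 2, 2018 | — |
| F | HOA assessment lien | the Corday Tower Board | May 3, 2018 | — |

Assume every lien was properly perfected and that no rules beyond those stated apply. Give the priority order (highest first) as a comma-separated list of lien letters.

B, F, A, E, C, D

First, effective dates: B is treated as recorded Feb 18, 2018, the work-commencement date; D's effective date is Jan 5, 2020, when work began; E was recorded within the 15-day window, so its effective date is the deed date Oct 26, 2018.
By effective date: B (Feb 18, 2018), F (May 3, 2018), A (Oct 6, 2018), E (Oct 26, 2018), C (Nov 3, 2018), D (Jan 5, 2020).
E already ranks below F; the subordination has no effect.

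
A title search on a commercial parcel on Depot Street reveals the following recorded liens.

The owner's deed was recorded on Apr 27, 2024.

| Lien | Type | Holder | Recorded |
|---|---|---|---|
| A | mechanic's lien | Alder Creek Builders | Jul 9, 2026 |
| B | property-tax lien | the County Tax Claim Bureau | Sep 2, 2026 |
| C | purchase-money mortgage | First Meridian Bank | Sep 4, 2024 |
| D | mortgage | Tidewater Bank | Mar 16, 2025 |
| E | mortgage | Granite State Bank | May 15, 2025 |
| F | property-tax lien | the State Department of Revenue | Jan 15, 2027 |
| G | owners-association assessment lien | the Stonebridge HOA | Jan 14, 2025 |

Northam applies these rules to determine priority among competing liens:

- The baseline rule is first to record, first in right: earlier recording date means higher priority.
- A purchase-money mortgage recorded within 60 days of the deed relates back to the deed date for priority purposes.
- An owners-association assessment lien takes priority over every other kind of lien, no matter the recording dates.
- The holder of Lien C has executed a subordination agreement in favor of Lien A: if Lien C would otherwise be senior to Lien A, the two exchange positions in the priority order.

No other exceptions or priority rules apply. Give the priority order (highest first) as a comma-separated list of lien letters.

First, effective dates: C missed the 60-day window (130 days after the deed), so its recording date stands.
G is an owners-association assessment lien and takes priority over every other lien.
Among the remaining liens, by effective date: C (Sep 4, 2024), D (Mar 16, 2025), E (May 15, 2025), A (Jul 9, 2026), B (Sep 2, 2026), F (Jan 15, 2027).
C would otherwise be senior to A, so under the subordination agreement C and A exchange positions.

G, A, D, E, C, B, F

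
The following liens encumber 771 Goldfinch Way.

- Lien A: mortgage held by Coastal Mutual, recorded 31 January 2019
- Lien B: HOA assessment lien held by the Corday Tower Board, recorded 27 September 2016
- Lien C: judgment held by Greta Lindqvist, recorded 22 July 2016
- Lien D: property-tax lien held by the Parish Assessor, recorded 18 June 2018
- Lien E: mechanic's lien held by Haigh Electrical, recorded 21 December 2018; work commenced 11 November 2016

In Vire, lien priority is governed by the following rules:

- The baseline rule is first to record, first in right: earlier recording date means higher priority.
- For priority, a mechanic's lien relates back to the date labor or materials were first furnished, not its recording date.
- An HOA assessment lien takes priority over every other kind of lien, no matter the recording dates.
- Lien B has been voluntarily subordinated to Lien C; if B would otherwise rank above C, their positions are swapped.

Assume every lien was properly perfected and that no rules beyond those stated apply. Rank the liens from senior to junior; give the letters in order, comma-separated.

First, effective dates: E is treated as recorded 11 November 2016, the work-commencement date.
B is an HOA assessment lien, so it outranks all other liens regardless of date.
Remaining liens by effective date: C (22 July 2016), E (11 November 2016), D (18 June 2018), A (31 January 2019).
Because B would otherwise rank above C, the subordination swaps them.

C, B, E, D, A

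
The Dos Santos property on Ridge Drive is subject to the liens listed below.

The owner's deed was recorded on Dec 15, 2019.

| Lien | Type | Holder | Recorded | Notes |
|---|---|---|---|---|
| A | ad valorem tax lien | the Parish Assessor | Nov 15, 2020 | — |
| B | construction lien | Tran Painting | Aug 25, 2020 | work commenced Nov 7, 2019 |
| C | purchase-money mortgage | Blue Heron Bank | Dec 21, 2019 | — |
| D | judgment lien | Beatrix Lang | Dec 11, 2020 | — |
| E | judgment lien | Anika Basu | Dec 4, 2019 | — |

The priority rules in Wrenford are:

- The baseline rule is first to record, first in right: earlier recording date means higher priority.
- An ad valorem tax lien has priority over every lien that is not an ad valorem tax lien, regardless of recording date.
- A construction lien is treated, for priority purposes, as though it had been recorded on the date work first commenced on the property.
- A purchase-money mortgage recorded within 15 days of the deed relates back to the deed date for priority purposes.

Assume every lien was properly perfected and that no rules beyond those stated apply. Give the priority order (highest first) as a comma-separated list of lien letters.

First, effective dates: B relates back to Nov 7, 2019 (work commenced); C was recorded within the 15-day window, so its effective date is the deed date Dec 15, 2019.
A, as an ad valorem tax lien, has superpriority and ranks first.
Ordering the rest by effective date: B (Nov 7, 2019), E (Dec 4, 2019), C (Dec 15, 2019), D (Dec 11, 2020).

A, B, E, C, D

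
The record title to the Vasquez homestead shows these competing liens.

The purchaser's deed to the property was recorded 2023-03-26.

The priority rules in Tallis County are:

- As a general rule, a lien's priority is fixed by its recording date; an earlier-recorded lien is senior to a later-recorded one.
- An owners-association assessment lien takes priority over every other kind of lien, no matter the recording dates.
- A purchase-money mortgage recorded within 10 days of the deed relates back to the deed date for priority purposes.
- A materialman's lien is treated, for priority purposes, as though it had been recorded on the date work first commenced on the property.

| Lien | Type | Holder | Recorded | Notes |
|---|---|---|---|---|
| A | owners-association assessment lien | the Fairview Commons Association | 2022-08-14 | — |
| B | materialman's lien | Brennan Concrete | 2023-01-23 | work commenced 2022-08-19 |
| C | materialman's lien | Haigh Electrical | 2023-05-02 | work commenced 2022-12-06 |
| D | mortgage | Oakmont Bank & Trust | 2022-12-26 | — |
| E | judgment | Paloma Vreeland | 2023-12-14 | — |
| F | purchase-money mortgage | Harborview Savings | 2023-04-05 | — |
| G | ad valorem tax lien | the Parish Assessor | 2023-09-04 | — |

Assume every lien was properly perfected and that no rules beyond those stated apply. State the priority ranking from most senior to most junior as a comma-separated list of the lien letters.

Effective dates: B relates back to 2022-08-19 (work commenced); C is treated as recorded 2022-12-06, the work-commencement date; F was recorded within the 10-day window, so its effective date is the deed date 2023-03-26.
A, as an owners-association assessment lien, has superpriority and ranks first.
The other liens, earliest effective date first: B (2022-08-19), C (2022-12-06), D (2022-12-26), F (2023-03-26), G (2023-09-04), E (2023-12-14).

A, B, C, D, F, G, E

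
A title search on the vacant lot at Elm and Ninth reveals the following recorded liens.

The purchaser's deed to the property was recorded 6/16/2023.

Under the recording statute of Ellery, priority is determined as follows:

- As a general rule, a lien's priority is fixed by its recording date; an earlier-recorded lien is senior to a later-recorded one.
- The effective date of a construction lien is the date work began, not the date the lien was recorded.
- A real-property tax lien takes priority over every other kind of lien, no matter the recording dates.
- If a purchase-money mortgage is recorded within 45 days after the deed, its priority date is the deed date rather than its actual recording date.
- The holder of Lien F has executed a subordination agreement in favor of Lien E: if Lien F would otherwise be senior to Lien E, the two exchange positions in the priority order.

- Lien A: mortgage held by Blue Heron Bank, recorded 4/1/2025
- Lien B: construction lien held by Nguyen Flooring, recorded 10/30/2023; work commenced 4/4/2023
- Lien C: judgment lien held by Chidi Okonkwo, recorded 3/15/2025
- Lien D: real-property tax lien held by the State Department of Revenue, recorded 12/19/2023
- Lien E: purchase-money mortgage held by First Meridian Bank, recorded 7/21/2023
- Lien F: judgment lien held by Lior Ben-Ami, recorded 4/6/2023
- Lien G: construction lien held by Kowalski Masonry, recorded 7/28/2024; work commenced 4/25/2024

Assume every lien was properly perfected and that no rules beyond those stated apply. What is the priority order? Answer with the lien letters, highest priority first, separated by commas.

First, effective dates: B relates back to 4/4/2023 (work commenced); E's effective date is the deed date, 6/16/2023; G's effective date is 4/25/2024, when work began.
D is a real-property tax lien, so it outranks all other liens regardless of date.
Ordering the rest by effective date: B (4/4/2023), F (4/6/2023), E (6/16/2023), G (4/25/2024), C (3/15/2025), A (4/1/2025).
F would otherwise be senior to E, so under the subordination agreement F and E exchange positions.

D, B, E, F, G, C, A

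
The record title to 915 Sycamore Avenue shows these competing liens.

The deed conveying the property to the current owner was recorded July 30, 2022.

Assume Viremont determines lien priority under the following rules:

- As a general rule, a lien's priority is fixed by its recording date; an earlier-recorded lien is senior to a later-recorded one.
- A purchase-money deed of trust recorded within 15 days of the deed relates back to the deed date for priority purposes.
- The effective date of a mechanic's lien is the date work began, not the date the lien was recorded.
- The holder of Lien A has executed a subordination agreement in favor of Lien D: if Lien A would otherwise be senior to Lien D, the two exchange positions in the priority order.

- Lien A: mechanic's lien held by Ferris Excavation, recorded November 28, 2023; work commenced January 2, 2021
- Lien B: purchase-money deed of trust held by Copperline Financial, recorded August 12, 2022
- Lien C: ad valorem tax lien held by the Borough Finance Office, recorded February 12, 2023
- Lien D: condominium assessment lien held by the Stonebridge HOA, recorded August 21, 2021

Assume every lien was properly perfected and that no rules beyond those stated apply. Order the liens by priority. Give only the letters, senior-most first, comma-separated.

Adjusting effective dates: A relates back to January 2, 2021 (work commenced); B was recorded within the 15-day window, so its effective date is the deed date July 30, 2022.
By effective date: A (January 2, 2021), D (August 21, 2021), B (July 30, 2022), C (February 12, 2023).
Because A would otherwise rank above D, the subordination swaps them.

D, A, B, C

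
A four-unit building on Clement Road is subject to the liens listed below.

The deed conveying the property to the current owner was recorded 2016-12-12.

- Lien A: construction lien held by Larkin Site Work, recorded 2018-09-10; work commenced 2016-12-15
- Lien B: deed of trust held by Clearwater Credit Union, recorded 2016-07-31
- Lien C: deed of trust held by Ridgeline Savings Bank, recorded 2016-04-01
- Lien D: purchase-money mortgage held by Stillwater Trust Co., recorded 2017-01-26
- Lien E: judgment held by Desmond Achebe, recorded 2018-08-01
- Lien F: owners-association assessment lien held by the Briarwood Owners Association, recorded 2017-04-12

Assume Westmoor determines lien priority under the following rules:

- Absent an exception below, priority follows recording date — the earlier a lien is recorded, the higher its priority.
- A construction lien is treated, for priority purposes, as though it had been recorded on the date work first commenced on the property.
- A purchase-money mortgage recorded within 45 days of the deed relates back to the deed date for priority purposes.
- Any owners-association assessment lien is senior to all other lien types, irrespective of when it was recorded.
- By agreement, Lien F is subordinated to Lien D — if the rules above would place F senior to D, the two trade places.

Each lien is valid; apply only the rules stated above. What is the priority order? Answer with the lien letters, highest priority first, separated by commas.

D, C, B, F, A, E

Effective dates after the stated exceptions: A relates back to 2016-12-15 (work commenced); D was recorded within the 45-day window, so its effective date is the deed date 2016-12-12.
F is an owners-association assessment lien and takes priority over every other lien.
Remaining liens by effective date: C (2016-04-01), B (2016-07-31), D (2016-12-12), A (2016-12-15), E (2018-08-01).
Because F would otherwise rank above D, the subordination swaps them.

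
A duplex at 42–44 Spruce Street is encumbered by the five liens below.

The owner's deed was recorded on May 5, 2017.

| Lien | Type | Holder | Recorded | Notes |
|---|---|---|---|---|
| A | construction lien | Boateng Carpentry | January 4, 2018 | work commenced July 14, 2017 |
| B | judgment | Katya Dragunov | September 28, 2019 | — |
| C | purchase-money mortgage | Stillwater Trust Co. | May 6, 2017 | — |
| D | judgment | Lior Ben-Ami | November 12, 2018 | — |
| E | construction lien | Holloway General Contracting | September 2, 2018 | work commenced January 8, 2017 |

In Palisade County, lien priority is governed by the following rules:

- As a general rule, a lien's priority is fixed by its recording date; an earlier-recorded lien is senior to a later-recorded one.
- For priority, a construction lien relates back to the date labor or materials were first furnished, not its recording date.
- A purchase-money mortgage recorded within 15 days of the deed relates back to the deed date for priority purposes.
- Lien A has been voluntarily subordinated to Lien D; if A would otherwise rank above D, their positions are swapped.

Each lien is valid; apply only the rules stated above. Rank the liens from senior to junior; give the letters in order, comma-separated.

E, C, D, A, B

First, effective dates: A is treated as recorded July 14, 2017, the work-commencement date; C's effective date is the deed date, May 5, 2017; E relates back to January 8, 2017 (work commenced).
By effective date: E (January 8, 2017), C (May 5, 2017), A (July 14, 2017), D (November 12, 2018), B (September 28, 2019).
A is senior to D before the subordination, so the two trade places.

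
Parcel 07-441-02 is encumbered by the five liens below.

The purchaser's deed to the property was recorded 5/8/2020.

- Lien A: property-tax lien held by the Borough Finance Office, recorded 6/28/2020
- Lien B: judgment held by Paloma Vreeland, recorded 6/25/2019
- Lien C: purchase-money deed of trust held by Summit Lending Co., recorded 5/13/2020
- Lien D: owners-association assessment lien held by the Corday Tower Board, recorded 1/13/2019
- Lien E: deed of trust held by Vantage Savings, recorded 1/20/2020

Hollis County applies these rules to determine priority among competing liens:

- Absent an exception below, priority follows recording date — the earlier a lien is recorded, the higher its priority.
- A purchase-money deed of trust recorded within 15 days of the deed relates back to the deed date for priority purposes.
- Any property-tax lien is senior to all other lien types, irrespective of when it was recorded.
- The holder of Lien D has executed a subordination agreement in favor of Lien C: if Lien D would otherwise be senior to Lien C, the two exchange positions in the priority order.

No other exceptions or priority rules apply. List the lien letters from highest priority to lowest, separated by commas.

Adjusting effective dates: C's effective date is the deed date, 5/8/2020.
As a property-tax lien, A is senior to every other lien.
Among the remaining liens, by effective date: D (1/13/2019), B (6/25/2019), E (1/20/2020), C (5/8/2020).
D would otherwise be senior to C, so under the subordination agreement D and C exchange positions.

A, C, B, E, D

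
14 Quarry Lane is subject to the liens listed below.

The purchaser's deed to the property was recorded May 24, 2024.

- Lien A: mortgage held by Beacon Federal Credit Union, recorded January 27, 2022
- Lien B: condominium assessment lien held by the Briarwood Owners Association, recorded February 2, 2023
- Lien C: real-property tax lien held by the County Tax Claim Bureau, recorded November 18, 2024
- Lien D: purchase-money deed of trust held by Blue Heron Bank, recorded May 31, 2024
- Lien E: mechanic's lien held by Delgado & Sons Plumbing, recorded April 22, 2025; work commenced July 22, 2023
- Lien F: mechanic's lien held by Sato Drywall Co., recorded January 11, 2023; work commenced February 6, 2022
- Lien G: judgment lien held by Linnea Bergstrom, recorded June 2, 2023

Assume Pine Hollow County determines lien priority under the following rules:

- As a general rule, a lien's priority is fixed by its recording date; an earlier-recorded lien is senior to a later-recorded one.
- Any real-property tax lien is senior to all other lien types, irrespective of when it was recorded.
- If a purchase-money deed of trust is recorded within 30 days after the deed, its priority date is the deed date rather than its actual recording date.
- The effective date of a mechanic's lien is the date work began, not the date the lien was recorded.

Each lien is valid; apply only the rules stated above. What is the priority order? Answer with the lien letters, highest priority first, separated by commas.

Effective dates after the stated exceptions: D relates back to the deed date May 24, 2024; E's effective date is July 22, 2023, when work began; F is treated as recorded February 6, 2022, the work-commencement date.
C is a real-property tax lien and takes priority over every other lien.
The other liens, earliest effective date first: A (January 27, 2022), F (February 6, 2022), B (February 2, 2023), G (June 2, 2023), E (July 22, 2023), D (May 24, 2024).

C, A, F, B, G, E, D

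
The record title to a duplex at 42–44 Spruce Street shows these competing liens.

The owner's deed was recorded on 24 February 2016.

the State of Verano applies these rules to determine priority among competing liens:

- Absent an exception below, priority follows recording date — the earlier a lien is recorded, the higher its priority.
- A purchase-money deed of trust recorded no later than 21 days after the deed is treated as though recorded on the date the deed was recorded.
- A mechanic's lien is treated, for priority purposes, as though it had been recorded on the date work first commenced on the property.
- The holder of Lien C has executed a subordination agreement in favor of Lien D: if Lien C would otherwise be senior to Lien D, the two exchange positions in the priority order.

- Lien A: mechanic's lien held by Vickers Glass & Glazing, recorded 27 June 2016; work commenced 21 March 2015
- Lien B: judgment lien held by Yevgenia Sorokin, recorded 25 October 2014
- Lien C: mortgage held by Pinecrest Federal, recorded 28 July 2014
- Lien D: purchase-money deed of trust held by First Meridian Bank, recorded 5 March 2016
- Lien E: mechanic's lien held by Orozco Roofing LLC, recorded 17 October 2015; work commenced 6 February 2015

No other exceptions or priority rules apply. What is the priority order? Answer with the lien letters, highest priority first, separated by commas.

D, B, E, A, C

Effective dates after the stated exceptions: A is treated as recorded 21 March 2015, the work-commencement date; D was recorded within the 21-day window, so its effective date is the deed date 24 February 2016; E's effective date is 6 February 2015, when work began.
By effective date, earliest first: C (28 July 2014), B (25 October 2014), E (6 February 2015), A (21 March 2015), D (24 February 2016).
C is senior to D before the subordination, so the two trade places.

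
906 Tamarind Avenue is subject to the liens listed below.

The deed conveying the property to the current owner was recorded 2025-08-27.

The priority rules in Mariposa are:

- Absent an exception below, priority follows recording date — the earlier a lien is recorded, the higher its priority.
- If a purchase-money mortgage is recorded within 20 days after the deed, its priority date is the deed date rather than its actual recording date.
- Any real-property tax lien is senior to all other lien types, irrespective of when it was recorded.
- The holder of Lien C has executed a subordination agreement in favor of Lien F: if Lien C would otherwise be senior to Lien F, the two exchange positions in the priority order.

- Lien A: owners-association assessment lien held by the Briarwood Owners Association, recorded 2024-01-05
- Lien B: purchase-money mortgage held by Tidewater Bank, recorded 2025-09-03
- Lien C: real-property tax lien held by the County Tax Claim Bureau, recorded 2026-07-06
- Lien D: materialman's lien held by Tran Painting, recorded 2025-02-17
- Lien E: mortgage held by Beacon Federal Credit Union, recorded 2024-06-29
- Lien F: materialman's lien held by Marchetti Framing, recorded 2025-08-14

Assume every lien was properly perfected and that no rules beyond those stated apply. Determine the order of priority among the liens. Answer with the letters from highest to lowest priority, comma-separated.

F, A, E, D, C, B

Effective dates after the stated exceptions: B was recorded within the 20-day window, so its effective date is the deed date 2025-08-27.
C is a real-property tax lien, so it outranks all other liens regardless of date.
Among the remaining liens, by effective date: A (2024-01-05), E (2024-06-29), D (2025-02-17), F (2025-08-14), B (2025-08-27).
Because C would otherwise rank above F, the subordination swaps them.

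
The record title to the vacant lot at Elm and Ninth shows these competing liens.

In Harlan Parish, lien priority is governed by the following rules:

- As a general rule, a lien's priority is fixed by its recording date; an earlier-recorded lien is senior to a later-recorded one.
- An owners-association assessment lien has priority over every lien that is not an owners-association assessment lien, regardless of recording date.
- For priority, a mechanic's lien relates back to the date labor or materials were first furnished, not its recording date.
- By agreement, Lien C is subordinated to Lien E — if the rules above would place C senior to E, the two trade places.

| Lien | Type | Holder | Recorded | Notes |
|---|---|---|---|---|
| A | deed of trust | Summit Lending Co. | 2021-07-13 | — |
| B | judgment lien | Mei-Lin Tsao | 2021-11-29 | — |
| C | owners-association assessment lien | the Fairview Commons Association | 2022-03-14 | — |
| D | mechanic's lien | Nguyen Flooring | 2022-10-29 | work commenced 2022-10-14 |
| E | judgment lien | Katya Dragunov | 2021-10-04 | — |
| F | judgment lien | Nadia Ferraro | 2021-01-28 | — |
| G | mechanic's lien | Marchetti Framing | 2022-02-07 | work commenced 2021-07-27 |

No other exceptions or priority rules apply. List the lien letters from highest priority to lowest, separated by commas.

E, F, A, G, C, B, D

Effective dates after the stated exceptions: D relates back to 2022-10-14 (work commenced); G is treated as recorded 2021-07-27, the work-commencement date.
As an owners-association assessment lien, C is senior to every other lien.
Remaining liens by effective date: F (2021-01-28), A (2021-07-13), G (2021-07-27), E (2021-10-04), B (2021-11-29), D (2022-10-14).
C would otherwise be senior to E, so under the subordination agreement C and E exchange positions.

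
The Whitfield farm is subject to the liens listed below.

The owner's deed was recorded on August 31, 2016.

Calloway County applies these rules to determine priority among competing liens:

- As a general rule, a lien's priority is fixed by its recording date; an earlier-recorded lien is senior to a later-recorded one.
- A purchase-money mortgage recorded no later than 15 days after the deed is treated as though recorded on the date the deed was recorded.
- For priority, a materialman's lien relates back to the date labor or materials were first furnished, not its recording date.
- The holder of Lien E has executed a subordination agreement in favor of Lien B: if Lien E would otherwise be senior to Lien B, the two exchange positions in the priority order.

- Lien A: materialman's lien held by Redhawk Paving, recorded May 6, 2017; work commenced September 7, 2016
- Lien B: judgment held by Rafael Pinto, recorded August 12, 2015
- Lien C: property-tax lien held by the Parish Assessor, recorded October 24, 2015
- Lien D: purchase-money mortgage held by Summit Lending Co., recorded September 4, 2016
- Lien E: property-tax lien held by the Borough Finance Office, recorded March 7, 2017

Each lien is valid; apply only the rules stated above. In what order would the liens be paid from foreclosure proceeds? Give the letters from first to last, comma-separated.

B, C, D, A, E

First, effective dates: A relates back to September 7, 2016 (work commenced); D was recorded within the 15-day window, so its effective date is the deed date August 31, 2016.
By effective date: B (August 12, 2015), C (October 24, 2015), D (August 31, 2016), A (September 7, 2016), E (March 7, 2017).
E already ranks below B; the subordination has no effect.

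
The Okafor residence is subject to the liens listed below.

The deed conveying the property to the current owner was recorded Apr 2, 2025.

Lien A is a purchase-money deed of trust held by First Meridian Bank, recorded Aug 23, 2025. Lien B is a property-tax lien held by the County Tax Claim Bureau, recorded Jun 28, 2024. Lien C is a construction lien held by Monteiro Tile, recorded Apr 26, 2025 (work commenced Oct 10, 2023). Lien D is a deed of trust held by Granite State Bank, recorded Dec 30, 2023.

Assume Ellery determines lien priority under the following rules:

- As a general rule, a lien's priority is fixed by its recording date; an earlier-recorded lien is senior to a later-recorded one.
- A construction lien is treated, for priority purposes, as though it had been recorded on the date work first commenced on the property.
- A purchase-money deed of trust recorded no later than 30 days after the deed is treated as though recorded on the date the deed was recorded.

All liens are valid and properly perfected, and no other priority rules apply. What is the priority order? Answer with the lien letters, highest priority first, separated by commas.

C, D, B, A

First, effective dates: A missed the 30-day window (143 days after the deed), so its recording date stands; C is treated as recorded Oct 10, 2023, the work-commencement date.
By effective date, earliest first: C (Oct 10, 2023), D (Dec 30, 2023), B (Jun 28, 2024), A (Aug 23, 2025).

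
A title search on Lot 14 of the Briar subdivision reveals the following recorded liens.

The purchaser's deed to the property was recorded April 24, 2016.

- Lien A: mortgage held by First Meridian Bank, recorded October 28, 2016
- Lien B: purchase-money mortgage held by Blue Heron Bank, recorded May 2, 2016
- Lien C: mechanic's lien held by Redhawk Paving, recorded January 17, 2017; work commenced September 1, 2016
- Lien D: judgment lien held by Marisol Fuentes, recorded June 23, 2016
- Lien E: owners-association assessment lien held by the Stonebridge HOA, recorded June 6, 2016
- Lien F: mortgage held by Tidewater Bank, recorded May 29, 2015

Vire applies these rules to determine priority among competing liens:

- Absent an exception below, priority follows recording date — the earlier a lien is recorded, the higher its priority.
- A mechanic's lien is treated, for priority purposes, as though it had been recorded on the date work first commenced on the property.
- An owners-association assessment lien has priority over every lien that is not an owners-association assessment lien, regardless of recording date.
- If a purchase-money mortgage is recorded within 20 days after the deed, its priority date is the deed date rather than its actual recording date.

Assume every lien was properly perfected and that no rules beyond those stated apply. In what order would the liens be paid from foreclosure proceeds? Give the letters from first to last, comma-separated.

E, F, B, D, C, A

Adjusting effective dates: B's effective date is the deed date, April 24, 2016; C's effective date is September 1, 2016, when work began.
E, as an owners-association assessment lien, has superpriority and ranks first.
Among the remaining liens, by effective date: F (May 29, 2015), B (April 24, 2016), D (June 23, 2016), C (September 1, 2016), A (October 28, 2016).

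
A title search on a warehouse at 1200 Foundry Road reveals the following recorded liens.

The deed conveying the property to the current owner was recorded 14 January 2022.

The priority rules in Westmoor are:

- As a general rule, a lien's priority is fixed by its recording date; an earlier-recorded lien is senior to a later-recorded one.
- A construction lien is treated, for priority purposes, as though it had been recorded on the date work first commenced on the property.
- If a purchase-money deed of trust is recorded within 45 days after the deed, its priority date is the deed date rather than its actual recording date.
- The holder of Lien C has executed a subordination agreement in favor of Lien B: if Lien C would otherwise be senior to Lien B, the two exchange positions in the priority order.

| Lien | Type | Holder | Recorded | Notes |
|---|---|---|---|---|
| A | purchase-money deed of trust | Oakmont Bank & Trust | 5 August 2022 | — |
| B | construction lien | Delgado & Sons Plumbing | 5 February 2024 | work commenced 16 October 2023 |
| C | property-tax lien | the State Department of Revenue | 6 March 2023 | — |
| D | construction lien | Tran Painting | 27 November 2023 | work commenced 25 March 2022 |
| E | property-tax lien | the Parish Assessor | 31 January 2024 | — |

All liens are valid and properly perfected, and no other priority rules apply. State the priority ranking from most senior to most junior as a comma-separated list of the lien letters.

Effective dates after the stated exceptions: A missed the 45-day window (203 days after the deed), so its recording date stands; B's effective date is 16 October 2023, when work began; D relates back to 25 March 2022 (work commenced).
By effective date, earliest first: D (25 March 2022), A (5 August 2022), C (6 March 2023), B (16 October 2023), E (31 January 2024).
C would otherwise be senior to B, so under the subordination agreement C and B exchange positions.

D, A, B, C, E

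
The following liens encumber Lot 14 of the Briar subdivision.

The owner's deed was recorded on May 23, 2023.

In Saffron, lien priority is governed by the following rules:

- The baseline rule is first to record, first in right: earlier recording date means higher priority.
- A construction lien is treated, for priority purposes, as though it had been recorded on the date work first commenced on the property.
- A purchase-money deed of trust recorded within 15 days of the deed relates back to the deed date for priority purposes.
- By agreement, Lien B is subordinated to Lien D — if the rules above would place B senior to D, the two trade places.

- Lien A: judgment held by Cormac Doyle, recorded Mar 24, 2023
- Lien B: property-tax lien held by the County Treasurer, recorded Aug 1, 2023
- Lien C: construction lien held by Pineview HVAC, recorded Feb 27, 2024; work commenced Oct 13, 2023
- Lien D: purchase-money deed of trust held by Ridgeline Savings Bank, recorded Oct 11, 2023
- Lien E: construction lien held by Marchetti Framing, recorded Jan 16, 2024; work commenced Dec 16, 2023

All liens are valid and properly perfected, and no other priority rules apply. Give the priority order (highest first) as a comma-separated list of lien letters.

Effective dates after the stated exceptions: C's effective date is Oct 13, 2023, when work began; D was recorded 141 days after the deed, outside the 15-day window, so it keeps its recording date; E relates back to Dec 16, 2023 (work commenced).
By effective date: A (Mar 24, 2023), B (Aug 1, 2023), D (Oct 11, 2023), C (Oct 13, 2023), E (Dec 16, 2023).
B would otherwise be senior to D, so under the subordination agreement B and D exchange positions.

A, D, B, C, E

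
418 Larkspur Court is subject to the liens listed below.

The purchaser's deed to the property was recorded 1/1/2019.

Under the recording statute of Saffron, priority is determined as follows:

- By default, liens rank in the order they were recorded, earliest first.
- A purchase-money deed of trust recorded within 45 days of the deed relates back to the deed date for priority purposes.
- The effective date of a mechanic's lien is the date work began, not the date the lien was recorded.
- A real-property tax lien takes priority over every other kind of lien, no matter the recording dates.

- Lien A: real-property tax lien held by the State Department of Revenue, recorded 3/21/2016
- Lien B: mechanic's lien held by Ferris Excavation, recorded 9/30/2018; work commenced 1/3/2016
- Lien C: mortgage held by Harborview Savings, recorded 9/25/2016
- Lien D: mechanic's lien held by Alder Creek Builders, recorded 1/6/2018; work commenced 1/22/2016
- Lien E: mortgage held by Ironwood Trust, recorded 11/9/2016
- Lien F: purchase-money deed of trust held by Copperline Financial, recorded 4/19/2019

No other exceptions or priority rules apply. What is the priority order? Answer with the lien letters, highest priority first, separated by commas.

A, B, D, C, E, F

Effective dates: B relates back to 1/3/2016 (work commenced); D is treated as recorded 1/22/2016, the work-commencement date; F missed the 45-day window (108 days after the deed), so its recording date stands.
A is a real-property tax lien and takes priority over every other lien.
Among the remaining liens, by effective date: B (1/3/2016), D (1/22/2016), C (9/25/2016), E (11/9/2016), F (4/19/2019).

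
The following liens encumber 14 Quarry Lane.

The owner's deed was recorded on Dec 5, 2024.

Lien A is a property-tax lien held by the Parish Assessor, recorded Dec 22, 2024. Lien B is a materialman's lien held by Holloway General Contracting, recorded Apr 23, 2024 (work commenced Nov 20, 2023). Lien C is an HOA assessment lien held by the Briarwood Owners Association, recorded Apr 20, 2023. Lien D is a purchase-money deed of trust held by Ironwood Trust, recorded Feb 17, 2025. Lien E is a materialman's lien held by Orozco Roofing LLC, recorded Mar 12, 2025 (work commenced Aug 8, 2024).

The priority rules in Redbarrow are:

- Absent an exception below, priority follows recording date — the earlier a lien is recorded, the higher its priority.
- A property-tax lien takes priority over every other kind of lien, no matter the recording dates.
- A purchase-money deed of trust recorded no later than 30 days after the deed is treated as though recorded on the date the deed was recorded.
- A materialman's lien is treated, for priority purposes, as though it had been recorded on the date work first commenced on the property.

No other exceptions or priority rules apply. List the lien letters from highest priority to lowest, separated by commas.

Effective dates after the stated exceptions: B's effective date is Nov 20, 2023, when work began; D was recorded 74 days after the deed — beyond 30 days — so no relation-back applies; E relates back to Aug 8, 2024 (work commenced).
As a property-tax lien, A is senior to every other lien.
Ordering the rest by effective date: C (Apr 20, 2023), B (Nov 20, 2023), E (Aug 8, 2024), D (Feb 17, 2025).

A, C, B, E, D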